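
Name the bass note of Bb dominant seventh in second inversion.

F

Bb dominant seventh is Bb–D–F–Ab. Second inversion places the fifth in the bass: F.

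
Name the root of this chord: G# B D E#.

Reordering G#, B, D, E# into stacked thirds gives E#–G#–B–D; the bottom of that stack, E#, is the root.

E#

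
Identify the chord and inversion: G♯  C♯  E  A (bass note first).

A major seventh, third inversion

The distinct note names are G#, C#, E, A. Stacked in thirds they read A–C#–E–G#, which is a major seventh chord on A.
G# is the seventh of A major seventh; seventh in the bass means third inversion (figured bass 4/2).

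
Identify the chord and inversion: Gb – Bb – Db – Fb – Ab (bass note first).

Gb dominant ninth, root position

The distinct note names are Gb, Bb, Db, Fb, Ab. Stacked in thirds they read Gb–Bb–Db–Fb–Ab, which is a dominant ninth chord on Gb.
With the root (Gb) in the bass, the chord is in root position.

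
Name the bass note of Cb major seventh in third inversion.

The seventh of Cb major seventh (Cb–Eb–Gb–Bb) is Bb; that is the bass in third inversion.

Bb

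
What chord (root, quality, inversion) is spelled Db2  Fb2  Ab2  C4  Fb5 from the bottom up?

The pitch classes Db, Fb, Ab, C arrange in thirds as Db–Fb–Ab–C: a Db minor-major seventh chord.
With the root (Db) in the bass, the chord is in root position (figured bass 7).

Db minor-major seventh, root position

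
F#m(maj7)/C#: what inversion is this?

F#m(maj7)/C# means F# minor-major seventh with C# in the bass. C# is the fifth of F# minor-major seventh (F#–A–C#–E#), so this is second inversion.

second inversion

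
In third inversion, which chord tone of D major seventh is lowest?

In third inversion the seventh is lowest. For D major seventh (D–F#–A–C#) that is C#.

C#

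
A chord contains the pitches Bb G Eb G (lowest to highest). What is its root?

Bb, G, Eb are the tones of an Eb major triad (Eb–G–Bb), making Eb the root.

Eb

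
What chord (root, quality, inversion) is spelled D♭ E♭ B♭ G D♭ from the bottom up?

The pitch classes Db, Eb, Bb, G arrange in thirds as Eb–G–Bb–Db: an Eb dominant seventh chord.
With the seventh (Db) in the bass, the chord is in third inversion (figured bass 4/2).

Eb dominant seventh, third inversion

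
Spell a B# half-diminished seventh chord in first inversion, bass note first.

D#, F#, A#, B#

Spelling B# half-diminished seventh: B#–D#–F#–A#. In first inversion the third is bass, giving D#, F#, A#, B# from the bottom.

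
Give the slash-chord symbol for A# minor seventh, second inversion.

Second inversion of A# minor seventh has the fifth (E#) in the bass. As a slash chord: A#m7/E#.

A#m7/E#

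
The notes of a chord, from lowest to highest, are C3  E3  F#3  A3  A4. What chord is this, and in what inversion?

The distinct note names are C, E, F#, A. Stacked in thirds they read F#–A–C–E, which is a half-diminished seventh chord on F#.
With the fifth (C) in the bass, the chord is in second inversion (figured bass 4/3).

F# half-diminished seventh, second inversion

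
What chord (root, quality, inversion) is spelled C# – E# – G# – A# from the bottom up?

The pitch classes C#, E#, G#, A# arrange in thirds as A#–C#–E#–G#: an A# minor seventh chord.
C# is the third of A# minor seventh; third in the bass means first inversion (figured bass 6/5).

A# minor seventh, first inversion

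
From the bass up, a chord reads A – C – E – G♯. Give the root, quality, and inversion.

The distinct note names are A, C, E, G#. Stacked in thirds they read A–C–E–G#, which is a minor-major seventh chord on A.
The lowest note is A, the root of the chord, so this is root position (figured bass 7).

A minor-major seventh, root position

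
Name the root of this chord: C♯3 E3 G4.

C#

C#, E, G are the tones of a C# diminished triad (C#–E–G), making C# the root.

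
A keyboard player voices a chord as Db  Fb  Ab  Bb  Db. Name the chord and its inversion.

Bb half-diminished seventh, first inversion

The distinct note names are Db, Fb, Ab, Bb. Stacked in thirds they read Bb–Db–Fb–Ab, which is a half-diminished seventh chord on Bb.
Db is the third of Bb half-diminished seventh; third in the bass means first inversion (figured bass 6/5).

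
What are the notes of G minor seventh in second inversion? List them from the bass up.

G minor seventh is G–Bb–D–F. Second inversion puts the fifth (D) in the bass, with the remaining tones above: D, F, G, Bb.

D, F, G, Bb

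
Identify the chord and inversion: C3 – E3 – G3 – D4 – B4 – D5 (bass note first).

C major ninth, root position

The distinct note names are C, E, G, D, B. Stacked in thirds they read C–E–G–B–D, which is a major ninth chord on C.
With the root (C) in the bass, the chord is in root position.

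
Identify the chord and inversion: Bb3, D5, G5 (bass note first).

G minor, first inversion

The pitch classes Bb, D, G arrange in thirds as G–Bb–D: a G minor triad.
The lowest note is Bb, the third of the chord, so this is first inversion (figured bass 6).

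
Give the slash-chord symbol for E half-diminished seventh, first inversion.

First inversion of E half-diminished seventh has the third (G) in the bass. As a slash chord: Eø7/G.

Eø7/G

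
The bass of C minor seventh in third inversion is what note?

C minor seventh is C–Eb–G–Bb. Third inversion places the seventh in the bass: Bb.

Bb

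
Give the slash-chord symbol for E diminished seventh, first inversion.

Edim7/G

First inversion of E diminished seventh has the third (G) in the bass. As a slash chord: Edim7/G.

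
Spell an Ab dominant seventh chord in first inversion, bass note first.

Ab dominant seventh is Ab–C–Eb–Gb. First inversion puts the third (C) in the bass, with the remaining tones above: C, Eb, Gb, Ab.

C, Eb, Gb, Ab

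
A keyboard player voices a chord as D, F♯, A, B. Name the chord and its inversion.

B minor seventh, first inversion

The pitch classes D, F#, A, B arrange in thirds as B–D–F#–A: a B minor seventh chord.
The lowest note is D, the third of the chord, so this is first inversion (figured bass 6/5).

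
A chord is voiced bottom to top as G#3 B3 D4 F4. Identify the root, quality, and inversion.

G# diminished seventh, root position

Reducing to letter names: G#, B, D, F. These stack in thirds as G#–B–D–F — a G# diminished seventh chord.
G# is the root of G# diminished seventh; root in the bass means root position (figured bass 7).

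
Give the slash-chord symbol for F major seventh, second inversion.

Second inversion of F major seventh has the fifth (C) in the bass. As a slash chord: Fmaj7/C.

Fmaj7/C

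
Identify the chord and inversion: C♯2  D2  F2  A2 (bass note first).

The distinct note names are C#, D, F, A. Stacked in thirds they read D–F–A–C#, which is a minor-major seventh chord on D.
C# is the seventh of D minor-major seventh; seventh in the bass means third inversion (figured bass 4/2).

D minor-major seventh, third inversion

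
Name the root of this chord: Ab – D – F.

D

Ab, D, F are the tones of a D diminished triad (D–F–Ab), making D the root.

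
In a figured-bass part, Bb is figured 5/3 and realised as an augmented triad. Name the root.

Bb

The figures 5/3 mean the root of the chord is in the bass. If Bb is the root of an augmented triad, the root is Bb (chord tones Bb–D–F#).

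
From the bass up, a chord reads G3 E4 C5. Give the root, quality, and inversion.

C major, second inversion

The pitch classes G, E, C arrange in thirds as C–E–G: a C major triad.
With the fifth (G) in the bass, the chord is in second inversion (figured bass 6/4).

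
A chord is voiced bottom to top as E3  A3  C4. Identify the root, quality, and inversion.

The distinct note names are E, A, C. Stacked in thirds they read A–C–E, which is a minor triad on A.
With the fifth (E) in the bass, the chord is in second inversion (figured bass 6/4).

A minor, second inversion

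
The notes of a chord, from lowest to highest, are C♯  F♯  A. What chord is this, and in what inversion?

F# minor, second inversion

The distinct note names are C#, F#, A. Stacked in thirds they read F#–A–C#, which is a minor triad on F#.
C# is the fifth of F# minor; fifth in the bass means second inversion (figured bass 6/4).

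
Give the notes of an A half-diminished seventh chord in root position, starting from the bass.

A, C, Eb, G

Spelling A half-diminished seventh: A–C–Eb–G. In root position the root is bass, giving A, C, Eb, G from the bottom.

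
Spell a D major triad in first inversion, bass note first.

F#, A, D

Spelling D major: D–F#–A. In first inversion the third is bass, giving F#, A, D from the bottom.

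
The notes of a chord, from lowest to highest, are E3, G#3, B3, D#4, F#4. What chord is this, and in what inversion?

E major ninth, root position

The distinct note names are E, G#, B, D#, F#. Stacked in thirds they read E–G#–B–D#–F#, which is a major ninth chord on E.
With the root (E) in the bass, the chord is in root position.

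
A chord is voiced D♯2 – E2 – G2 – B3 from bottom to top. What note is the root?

E

Reordering D#, E, G, B into stacked thirds gives E–G–B–D#; the bottom of that stack, E, is the root.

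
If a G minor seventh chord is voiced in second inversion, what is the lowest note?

D

The fifth of G minor seventh (G–Bb–D–F) is D; that is the bass in second inversion.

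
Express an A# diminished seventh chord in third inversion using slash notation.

Third inversion of A# diminished seventh has the seventh (G) in the bass. As a slash chord: A#dim7/G.

A#dim7/G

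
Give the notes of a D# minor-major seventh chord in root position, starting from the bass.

D#, F#, A#, C##

D# minor-major seventh is D#–F#–A#–C##. Root position puts the root (D#) in the bass, with the remaining tones above: D#, F#, A#, C##.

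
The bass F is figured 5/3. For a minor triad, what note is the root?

F

The figures 5/3 mean the root of the chord is in the bass. If F is the root of a minor triad, the root is F (chord tones F–Ab–C).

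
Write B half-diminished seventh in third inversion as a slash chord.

Bø7/A

Third inversion of B half-diminished seventh has the seventh (A) in the bass. As a slash chord: Bø7/A.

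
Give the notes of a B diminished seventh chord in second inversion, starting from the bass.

The chord tones are B–D–F–Ab. With the fifth (F) lowest for second inversion: F, Ab, B, D.

F, Ab, B, D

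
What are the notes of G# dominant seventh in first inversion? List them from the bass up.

B#, D#, F#, G#

G# dominant seventh is G#–B#–D#–F#. First inversion puts the third (B#) in the bass, with the remaining tones above: B#, D#, F#, G#.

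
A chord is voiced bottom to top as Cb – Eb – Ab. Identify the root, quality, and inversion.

Ab minor, first inversion

The pitch classes Cb, Eb, Ab arrange in thirds as Ab–Cb–Eb: an Ab minor triad.
The lowest note is Cb, the third of the chord, so this is first inversion (figured bass 6).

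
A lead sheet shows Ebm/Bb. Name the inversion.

Ebm/Bb means Eb minor with Bb in the bass. Bb is the fifth of Eb minor (Eb–Gb–Bb), so this is second inversion.

second inversion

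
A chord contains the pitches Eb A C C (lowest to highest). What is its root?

Reordering Eb, A, C into stacked thirds gives A–C–Eb; the bottom of that stack, A, is the root.

A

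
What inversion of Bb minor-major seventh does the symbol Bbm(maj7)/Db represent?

first inversion

Bbm(maj7)/Db means Bb minor-major seventh with Db in the bass. Db is the third of Bb minor-major seventh (Bb–Db–F–A), so this is first inversion.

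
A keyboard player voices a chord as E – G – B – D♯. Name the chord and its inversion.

The pitch classes E, G, B, D# arrange in thirds as E–G–B–D#: an E minor-major seventh chord.
The lowest note is E, the root of the chord, so this is root position (figured bass 7).

E minor-major seventh, root position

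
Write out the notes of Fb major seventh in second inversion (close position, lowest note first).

Fb major seventh is Fb–Ab–Cb–Eb. Second inversion puts the fifth (Cb) in the bass, with the remaining tones above: Cb, Eb, Fb, Ab.

Cb, Eb, Fb, Ab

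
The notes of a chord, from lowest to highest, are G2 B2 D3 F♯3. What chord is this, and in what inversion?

The pitch classes G, B, D, F# arrange in thirds as G–B–D–F#: a G major seventh chord.
The lowest note is G, the root of the chord, so this is root position (figured bass 7).

G major seventh, root position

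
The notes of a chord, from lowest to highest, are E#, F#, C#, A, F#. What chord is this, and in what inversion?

Reducing to letter names: E#, F#, C#, A. These stack in thirds as F#–A–C#–E# — an F# minor-major seventh chord.
E# is the seventh of F# minor-major seventh; seventh in the bass means third inversion (figured bass 4/2).

F# minor-major seventh, third inversion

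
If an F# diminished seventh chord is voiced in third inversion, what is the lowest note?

Eb

F# diminished seventh is F#–A–C–Eb. Third inversion places the seventh in the bass: Eb.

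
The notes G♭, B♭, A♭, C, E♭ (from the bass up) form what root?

Ab

Gb, Bb, Ab, C, Eb are the tones of an Ab dominant ninth chord (Ab–C–Eb–Gb–Bb), making Ab the root.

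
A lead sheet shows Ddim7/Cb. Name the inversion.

Ddim7/Cb means D diminished seventh with Cb in the bass. Cb is the seventh of D diminished seventh (D–F–Ab–Cb), so this is third inversion.

third inversion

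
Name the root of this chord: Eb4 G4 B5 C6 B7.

Eb, G, B, C are the tones of a C minor-major seventh chord (C–Eb–G–B), making C the root.

C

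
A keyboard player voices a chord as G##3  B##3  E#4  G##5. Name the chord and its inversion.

The distinct note names are G##, B##, E#. Stacked in thirds they read E#–G##–B##, which is an augmented triad on E#.
G## is the third of E# augmented; third in the bass means first inversion (figured bass 6).

E# augmented, first inversion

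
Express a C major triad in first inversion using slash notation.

First inversion of C major has the third (E) in the bass. As a slash chord: CM/E.

CM/E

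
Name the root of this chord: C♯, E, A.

The distinct letter names are C#, E, A. Arranged as a stack of thirds they read A–C#–E, so A is the root (an A major triad).

A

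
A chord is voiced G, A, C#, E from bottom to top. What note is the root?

A

G, A, C#, E are the tones of an A dominant seventh chord (A–C#–E–G), making A the root.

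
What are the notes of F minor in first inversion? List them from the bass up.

Ab, C, F

The chord tones are F–Ab–C. With the third (Ab) lowest for first inversion: Ab, C, F.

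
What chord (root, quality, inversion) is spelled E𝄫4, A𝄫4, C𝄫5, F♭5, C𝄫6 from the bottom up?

The distinct note names are Ebb, Abb, Cbb, Fb. Stacked in thirds they read Fb–Abb–Cbb–Ebb, which is a half-diminished seventh chord on Fb.
Ebb is the seventh of Fb half-diminished seventh; seventh in the bass means third inversion (figured bass 4/2).

Fb half-diminished seventh, third inversion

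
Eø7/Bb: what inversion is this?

Eø7/Bb means E half-diminished seventh with Bb in the bass. Bb is the fifth of E half-diminished seventh (E–G–Bb–D), so this is second inversion.

second inversion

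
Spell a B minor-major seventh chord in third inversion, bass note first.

A#, B, D, F#

The chord tones are B–D–F#–A#. With the seventh (A#) lowest for third inversion: A#, B, D, F#.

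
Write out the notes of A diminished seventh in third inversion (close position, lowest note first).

Spelling A diminished seventh: A–C–Eb–Gb. In third inversion the seventh is bass, giving Gb, A, C, Eb from the bottom.

Gb, A, C, Eb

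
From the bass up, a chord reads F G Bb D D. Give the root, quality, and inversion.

G minor seventh, third inversion

The pitch classes F, G, Bb, D arrange in thirds as G–Bb–D–F: a G minor seventh chord.
F is the seventh of G minor seventh; seventh in the bass means third inversion (figured bass 4/2).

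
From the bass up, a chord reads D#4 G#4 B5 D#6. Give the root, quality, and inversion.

The distinct note names are D#, G#, B. Stacked in thirds they read G#–B–D#, which is a minor triad on G#.
With the fifth (D#) in the bass, the chord is in second inversion (figured bass 6/4).

G# minor, second inversion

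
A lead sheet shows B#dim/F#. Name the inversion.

B#dim/F# means B# diminished with F# in the bass. F# is the fifth of B# diminished (B#–D#–F#), so this is second inversion.

second inversion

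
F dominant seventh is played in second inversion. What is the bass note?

C

The fifth of F dominant seventh (F–A–C–Eb) is C; that is the bass in second inversion.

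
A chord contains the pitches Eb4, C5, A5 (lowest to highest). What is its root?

A

The distinct letter names are Eb, C, A. Arranged as a stack of thirds they read A–C–Eb, so A is the root (an A diminished triad).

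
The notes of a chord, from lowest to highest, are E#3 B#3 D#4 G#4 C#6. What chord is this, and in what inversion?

C# major ninth, first inversion

The pitch classes E#, B#, D#, G#, C# arrange in thirds as C#–E#–G#–B#–D#: a C# major ninth chord.
The lowest note is E#, the third of the chord, so this is first inversion.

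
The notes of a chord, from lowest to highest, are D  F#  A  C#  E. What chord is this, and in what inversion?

D major ninth, root position

The pitch classes D, F#, A, C#, E arrange in thirds as D–F#–A–C#–E: a D major ninth chord.
With the root (D) in the bass, the chord is in root position.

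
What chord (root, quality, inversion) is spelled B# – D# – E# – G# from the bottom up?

E# minor seventh, second inversion

Reducing to letter names: B#, D#, E#, G#. These stack in thirds as E#–G#–B#–D# — an E# minor seventh chord.
With the fifth (B#) in the bass, the chord is in second inversion (figured bass 4/3).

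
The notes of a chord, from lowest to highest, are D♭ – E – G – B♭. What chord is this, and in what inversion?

E diminished seventh, third inversion

The distinct note names are Db, E, G, Bb. Stacked in thirds they read E–G–Bb–Db, which is a diminished seventh chord on E.
The lowest note is Db, the seventh of the chord, so this is third inversion (figured bass 4/2).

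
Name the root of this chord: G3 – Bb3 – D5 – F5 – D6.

G

G, Bb, D, F are the tones of a G minor seventh chord (G–Bb–D–F), making G the root.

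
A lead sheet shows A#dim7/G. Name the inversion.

A#dim7/G means A# diminished seventh with G in the bass. G is the seventh of A# diminished seventh (A#–C#–E–G), so this is third inversion.

third inversion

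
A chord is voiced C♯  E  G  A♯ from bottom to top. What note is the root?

The distinct letter names are C#, E, G, A#. Arranged as a stack of thirds they read A#–C#–E–G, so A# is the root (an A# diminished seventh chord).

A#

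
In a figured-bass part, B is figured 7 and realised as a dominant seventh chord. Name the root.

The figures 7 mean the root of the chord is in the bass. If B is the root of a dominant seventh chord, the root is B (chord tones B–D#–F#–A).

B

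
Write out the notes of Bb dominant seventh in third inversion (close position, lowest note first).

Ab, Bb, D, F

Bb dominant seventh is Bb–D–F–Ab. Third inversion puts the seventh (Ab) in the bass, with the remaining tones above: Ab, Bb, D, F.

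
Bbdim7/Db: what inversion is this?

Bbdim7/Db means Bb diminished seventh with Db in the bass. Db is the third of Bb diminished seventh (Bb–Db–Fb–Abb), so this is first inversion.

first inversion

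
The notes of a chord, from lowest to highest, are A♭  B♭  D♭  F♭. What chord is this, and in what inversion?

Bb half-diminished seventh, third inversion

The distinct note names are Ab, Bb, Db, Fb. Stacked in thirds they read Bb–Db–Fb–Ab, which is a half-diminished seventh chord on Bb.
With the seventh (Ab) in the bass, the chord is in third inversion (figured bass 4/2).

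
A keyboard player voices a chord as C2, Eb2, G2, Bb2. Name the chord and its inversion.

The distinct note names are C, Eb, G, Bb. Stacked in thirds they read C–Eb–G–Bb, which is a minor seventh chord on C.
The lowest note is C, the root of the chord, so this is root position (figured bass 7).

C minor seventh, root position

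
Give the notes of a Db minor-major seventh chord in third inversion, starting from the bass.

Db minor-major seventh is Db–Fb–Ab–C. Third inversion puts the seventh (C) in the bass, with the remaining tones above: C, Db, Fb, Ab.

C, Db, Fb, Ab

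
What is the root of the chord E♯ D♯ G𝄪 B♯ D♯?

E#

E#, D#, G##, B# are the tones of an E# dominant seventh chord (E#–G##–B#–D#), making E# the root.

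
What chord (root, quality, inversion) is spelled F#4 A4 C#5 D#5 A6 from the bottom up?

The distinct note names are F#, A, C#, D#. Stacked in thirds they read D#–F#–A–C#, which is a half-diminished seventh chord on D#.
With the third (F#) in the bass, the chord is in first inversion (figured bass 6/5).

D# half-diminished seventh, first inversion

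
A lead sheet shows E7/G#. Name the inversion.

first inversion

E7/G# means E dominant seventh with G# in the bass. G# is the third of E dominant seventh (E–G#–B–D), so this is first inversion.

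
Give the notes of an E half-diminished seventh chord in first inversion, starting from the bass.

G, Bb, D, E

E half-diminished seventh is E–G–Bb–D. First inversion puts the third (G) in the bass, with the remaining tones above: G, Bb, D, E.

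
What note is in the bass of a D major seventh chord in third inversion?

C#

In third inversion the seventh is lowest. For D major seventh (D–F#–A–C#) that is C#.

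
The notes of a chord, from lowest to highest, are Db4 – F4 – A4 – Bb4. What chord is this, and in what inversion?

Reducing to letter names: Db, F, A, Bb. These stack in thirds as Bb–Db–F–A — a Bb minor-major seventh chord.
With the third (Db) in the bass, the chord is in first inversion (figured bass 6/5).

Bb minor-major seventh, first inversion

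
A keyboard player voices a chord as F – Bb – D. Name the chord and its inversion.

Bb major, second inversion

Reducing to letter names: F, Bb, D. These stack in thirds as Bb–D–F — a Bb major triad.
With the fifth (F) in the bass, the chord is in second inversion (figured bass 6/4).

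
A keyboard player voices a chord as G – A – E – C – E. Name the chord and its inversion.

Reducing to letter names: G, A, E, C. These stack in thirds as A–C–E–G — an A minor seventh chord.
G is the seventh of A minor seventh; seventh in the bass means third inversion (figured bass 4/2).

A minor seventh, third inversion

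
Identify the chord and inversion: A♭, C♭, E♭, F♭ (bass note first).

Fb major seventh, first inversion

The pitch classes Ab, Cb, Eb, Fb arrange in thirds as Fb–Ab–Cb–Eb: an Fb major seventh chord.
The lowest note is Ab, the third of the chord, so this is first inversion (figured bass 6/5).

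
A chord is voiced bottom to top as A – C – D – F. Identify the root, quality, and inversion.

The distinct note names are A, C, D, F. Stacked in thirds they read D–F–A–C, which is a minor seventh chord on D.
The lowest note is A, the fifth of the chord, so this is second inversion (figured bass 4/3).

D minor seventh, second inversion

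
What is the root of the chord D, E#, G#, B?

Reordering D, E#, G#, B into stacked thirds gives E#–G#–B–D; the bottom of that stack, E#, is the root.

E#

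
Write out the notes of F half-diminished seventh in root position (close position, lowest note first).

The chord tones are F–Ab–Cb–Eb. With the root (F) lowest for root position: F, Ab, Cb, Eb.

F, Ab, Cb, Eb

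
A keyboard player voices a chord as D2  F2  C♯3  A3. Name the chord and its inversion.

The pitch classes D, F, C#, A arrange in thirds as D–F–A–C#: a D minor-major seventh chord.
D is the root of D minor-major seventh; root in the bass means root position (figured bass 7).

D minor-major seventh, root position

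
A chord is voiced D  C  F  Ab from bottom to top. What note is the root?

D

D, C, F, Ab are the tones of a D half-diminished seventh chord (D–F–Ab–C), making D the root.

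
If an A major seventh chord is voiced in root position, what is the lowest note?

A

The root of A major seventh (A–C#–E–G#) is A; that is the bass in root position.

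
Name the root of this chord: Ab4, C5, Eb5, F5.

The distinct letter names are Ab, C, Eb, F. Arranged as a stack of thirds they read F–Ab–C–Eb, so F is the root (an F minor seventh chord).

F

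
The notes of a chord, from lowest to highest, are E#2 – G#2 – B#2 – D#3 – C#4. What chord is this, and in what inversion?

The distinct note names are E#, G#, B#, D#, C#. Stacked in thirds they read C#–E#–G#–B#–D#, which is a major ninth chord on C#.
With the third (E#) in the bass, the chord is in first inversion.

C# major ninth, first inversion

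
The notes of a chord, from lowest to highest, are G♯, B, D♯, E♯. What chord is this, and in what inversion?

E# half-diminished seventh, first inversion

Reducing to letter names: G#, B, D#, E#. These stack in thirds as E#–G#–B–D# — an E# half-diminished seventh chord.
The lowest note is G#, the third of the chord, so this is first inversion (figured bass 6/5).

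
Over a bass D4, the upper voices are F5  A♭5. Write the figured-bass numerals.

The notes D, F, Ab stack in thirds as D–F–Ab — a D diminished triad. The bass D is the root, so this is root position: figured 5/3.

5/3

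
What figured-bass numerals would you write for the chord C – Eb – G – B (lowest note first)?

7

The notes C, Eb, G, B stack in thirds as C–Eb–G–B — a C minor-major seventh chord. The bass C is the root, so this is root position: figured 7.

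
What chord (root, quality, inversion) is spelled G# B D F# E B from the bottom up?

E dominant ninth, first inversion

The pitch classes G#, B, D, F#, E arrange in thirds as E–G#–B–D–F#: an E dominant ninth chord.
With the third (G#) in the bass, the chord is in first inversion.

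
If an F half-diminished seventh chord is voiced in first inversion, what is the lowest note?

The third of F half-diminished seventh (F–Ab–Cb–Eb) is Ab; that is the bass in first inversion.

Ab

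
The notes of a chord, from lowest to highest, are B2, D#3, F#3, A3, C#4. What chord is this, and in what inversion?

B dominant ninth, root position

Reducing to letter names: B, D#, F#, A, C#. These stack in thirds as B–D#–F#–A–C# — a B dominant ninth chord.
The lowest note is B, the root of the chord, so this is root position.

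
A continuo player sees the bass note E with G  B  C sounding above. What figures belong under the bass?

The notes E, G, B, C stack in thirds as C–E–G–B — a C major seventh chord. The bass E is the third, so this is first inversion: figured 6/5.

6/5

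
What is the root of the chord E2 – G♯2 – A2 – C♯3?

A

The distinct letter names are E, G#, A, C#. Arranged as a stack of thirds they read A–C#–E–G#, so A is the root (an A major seventh chord).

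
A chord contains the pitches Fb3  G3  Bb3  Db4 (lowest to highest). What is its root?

G

The distinct letter names are Fb, G, Bb, Db. Arranged as a stack of thirds they read G–Bb–Db–Fb, so G is the root (a G diminished seventh chord).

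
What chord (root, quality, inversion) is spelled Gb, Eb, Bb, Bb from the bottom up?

Eb minor, first inversion

The pitch classes Gb, Eb, Bb arrange in thirds as Eb–Gb–Bb: an Eb minor triad.
With the third (Gb) in the bass, the chord is in first inversion (figured bass 6).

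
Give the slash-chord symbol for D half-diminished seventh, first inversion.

Dø7/F

First inversion of D half-diminished seventh has the third (F) in the bass. As a slash chord: Dø7/F.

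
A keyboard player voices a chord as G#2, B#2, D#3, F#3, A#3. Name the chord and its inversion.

The distinct note names are G#, B#, D#, F#, A#. Stacked in thirds they read G#–B#–D#–F#–A#, which is a dominant ninth chord on G#.
The lowest note is G#, the root of the chord, so this is root position.

G# dominant ninth, root position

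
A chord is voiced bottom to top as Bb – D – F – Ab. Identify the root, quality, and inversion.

Bb dominant seventh, root position

Reducing to letter names: Bb, D, F, Ab. These stack in thirds as Bb–D–F–Ab — a Bb dominant seventh chord.
Bb is the root of Bb dominant seventh; root in the bass means root position (figured bass 7).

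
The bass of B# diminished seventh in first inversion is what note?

B# diminished seventh is B#–D#–F#–A. First inversion places the third in the bass: D#.

D#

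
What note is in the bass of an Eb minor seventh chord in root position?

In root position the root is lowest. For Eb minor seventh (Eb–Gb–Bb–Db) that is Eb.

Eb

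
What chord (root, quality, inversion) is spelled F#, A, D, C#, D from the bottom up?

D major seventh, first inversion

The pitch classes F#, A, D, C# arrange in thirds as D–F#–A–C#: a D major seventh chord.
With the third (F#) in the bass, the chord is in first inversion (figured bass 6/5).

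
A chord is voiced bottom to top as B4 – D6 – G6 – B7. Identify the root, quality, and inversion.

G major, first inversion

The distinct note names are B, D, G. Stacked in thirds they read G–B–D, which is a major triad on G.
With the third (B) in the bass, the chord is in first inversion (figured bass 6).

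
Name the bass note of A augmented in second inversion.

A augmented is A–C#–E#. Second inversion places the fifth in the bass: E#.

E#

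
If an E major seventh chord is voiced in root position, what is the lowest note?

In root position the root is lowest. For E major seventh (E–G#–B–D#) that is E.

E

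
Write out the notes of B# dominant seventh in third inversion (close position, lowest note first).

A#, B#, D##, F##

The chord tones are B#–D##–F##–A#. With the seventh (A#) lowest for third inversion: A#, B#, D##, F##.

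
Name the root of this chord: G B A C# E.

A

The distinct letter names are G, B, A, C#, E. Arranged as a stack of thirds they read A–C#–E–G–B, so A is the root (an A dominant ninth chord).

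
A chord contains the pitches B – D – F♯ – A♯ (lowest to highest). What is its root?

The distinct letter names are B, D, F#, A#. Arranged as a stack of thirds they read B–D–F#–A#, so B is the root (a B minor-major seventh chord).

B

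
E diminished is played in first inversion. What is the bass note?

The third of E diminished (E–G–Bb) is G; that is the bass in first inversion.

G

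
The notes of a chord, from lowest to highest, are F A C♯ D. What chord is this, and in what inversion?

D minor-major seventh, first inversion

The pitch classes F, A, C#, D arrange in thirds as D–F–A–C#: a D minor-major seventh chord.
With the third (F) in the bass, the chord is in first inversion (figured bass 6/5).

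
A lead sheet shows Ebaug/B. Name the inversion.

Ebaug/B means Eb augmented with B in the bass. B is the fifth of Eb augmented (Eb–G–B), so this is second inversion.

second inversion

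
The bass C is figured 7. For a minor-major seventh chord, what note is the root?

The figures 7 mean the root of the chord is in the bass. If C is the root of a minor-major seventh chord, the root is C (chord tones C–Eb–G–B).

C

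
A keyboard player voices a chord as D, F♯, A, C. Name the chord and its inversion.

D dominant seventh, root position

The pitch classes D, F#, A, C arrange in thirds as D–F#–A–C: a D dominant seventh chord.
With the root (D) in the bass, the chord is in root position (figured bass 7).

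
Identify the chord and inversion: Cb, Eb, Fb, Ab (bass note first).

Fb major seventh, second inversion

The distinct note names are Cb, Eb, Fb, Ab. Stacked in thirds they read Fb–Ab–Cb–Eb, which is a major seventh chord on Fb.
With the fifth (Cb) in the bass, the chord is in second inversion (figured bass 4/3).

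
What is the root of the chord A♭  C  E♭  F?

F

The distinct letter names are Ab, C, Eb, F. Arranged as a stack of thirds they read F–Ab–C–Eb, so F is the root (an F minor seventh chord).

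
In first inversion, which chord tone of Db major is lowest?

F

In first inversion the third is lowest. For Db major (Db–F–Ab) that is F.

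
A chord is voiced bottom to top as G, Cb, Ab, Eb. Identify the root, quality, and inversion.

The pitch classes G, Cb, Ab, Eb arrange in thirds as Ab–Cb–Eb–G: an Ab minor-major seventh chord.
The lowest note is G, the seventh of the chord, so this is third inversion (figured bass 4/2).

Ab minor-major seventh, third inversion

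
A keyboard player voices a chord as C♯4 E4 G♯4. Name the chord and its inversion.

C# minor, root position

Reducing to letter names: C#, E, G#. These stack in thirds as C#–E–G# — a C# minor triad.
The lowest note is C#, the root of the chord, so this is root position (figured bass 5/3).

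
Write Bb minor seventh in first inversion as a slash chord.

Bbm7/Db

First inversion of Bb minor seventh has the third (Db) in the bass. As a slash chord: Bbm7/Db.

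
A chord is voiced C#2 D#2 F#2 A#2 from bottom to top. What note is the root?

D#

The distinct letter names are C#, D#, F#, A#. Arranged as a stack of thirds they read D#–F#–A#–C#, so D# is the root (a D# minor seventh chord).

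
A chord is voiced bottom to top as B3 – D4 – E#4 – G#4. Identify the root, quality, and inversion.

The pitch classes B, D, E#, G# arrange in thirds as E#–G#–B–D: an E# diminished seventh chord.
With the fifth (B) in the bass, the chord is in second inversion (figured bass 4/3).

E# diminished seventh, second inversion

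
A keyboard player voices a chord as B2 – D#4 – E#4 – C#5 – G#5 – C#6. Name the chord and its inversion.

The pitch classes B, D#, E#, C#, G# arrange in thirds as C#–E#–G#–B–D#: a C# dominant ninth chord.
The lowest note is B, the seventh of the chord, so this is third inversion.

C# dominant ninth, third inversion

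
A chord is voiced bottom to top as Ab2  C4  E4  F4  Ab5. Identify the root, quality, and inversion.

F minor-major seventh, first inversion

Reducing to letter names: Ab, C, E, F. These stack in thirds as F–Ab–C–E — an F minor-major seventh chord.
With the third (Ab) in the bass, the chord is in first inversion (figured bass 6/5).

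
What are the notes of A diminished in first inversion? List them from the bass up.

Spelling A diminished: A–C–Eb. In first inversion the third is bass, giving C, Eb, A from the bottom.

C, Eb, A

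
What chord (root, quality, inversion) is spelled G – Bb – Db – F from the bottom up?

Reducing to letter names: G, Bb, Db, F. These stack in thirds as G–Bb–Db–F — a G half-diminished seventh chord.
With the root (G) in the bass, the chord is in root position (figured bass 7).

G half-diminished seventh, root position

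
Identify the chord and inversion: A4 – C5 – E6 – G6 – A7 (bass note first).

A minor seventh, root position

The distinct note names are A, C, E, G. Stacked in thirds they read A–C–E–G, which is a minor seventh chord on A.
With the root (A) in the bass, the chord is in root position (figured bass 7).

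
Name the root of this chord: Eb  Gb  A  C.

A

Eb, Gb, A, C are the tones of an A diminished seventh chord (A–C–Eb–Gb), making A the root.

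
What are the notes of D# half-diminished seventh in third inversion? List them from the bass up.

C#, D#, F#, A

Spelling D# half-diminished seventh: D#–F#–A–C#. In third inversion the seventh is bass, giving C#, D#, F#, A from the bottom.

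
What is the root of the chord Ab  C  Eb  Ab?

Ab

Ab, C, Eb are the tones of an Ab major triad (Ab–C–Eb), making Ab the root.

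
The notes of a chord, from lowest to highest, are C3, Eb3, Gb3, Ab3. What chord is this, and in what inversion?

The distinct note names are C, Eb, Gb, Ab. Stacked in thirds they read Ab–C–Eb–Gb, which is a dominant seventh chord on Ab.
The lowest note is C, the third of the chord, so this is first inversion (figured bass 6/5).

Ab dominant seventh, first inversion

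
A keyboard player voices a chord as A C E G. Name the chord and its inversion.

A minor seventh, root position

Reducing to letter names: A, C, E, G. These stack in thirds as A–C–E–G — an A minor seventh chord.
With the root (A) in the bass, the chord is in root position (figured bass 7).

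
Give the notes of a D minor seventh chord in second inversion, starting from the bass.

A, C, D, F

The chord tones are D–F–A–C. With the fifth (A) lowest for second inversion: A, C, D, F.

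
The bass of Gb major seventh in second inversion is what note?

Db

Gb major seventh is Gb–Bb–Db–F. Second inversion places the fifth in the bass: Db.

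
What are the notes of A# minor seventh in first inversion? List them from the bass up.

C#, E#, G#, A#

A# minor seventh is A#–C#–E#–G#. First inversion puts the third (C#) in the bass, with the remaining tones above: C#, E#, G#, A#.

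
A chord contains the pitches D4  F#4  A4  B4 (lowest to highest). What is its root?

B

Reordering D, F#, A, B into stacked thirds gives B–D–F#–A; the bottom of that stack, B, is the root.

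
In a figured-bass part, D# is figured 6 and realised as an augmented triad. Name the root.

The figures 6 mean the third of the chord is in the bass. If D# is the third of an augmented triad, the root is B (chord tones B–D#–F##).

B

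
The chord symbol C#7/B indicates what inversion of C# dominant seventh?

third inversion

C#7/B means C# dominant seventh with B in the bass. B is the seventh of C# dominant seventh (C#–E#–G#–B), so this is third inversion.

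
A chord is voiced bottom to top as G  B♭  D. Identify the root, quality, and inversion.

G minor, root position

The distinct note names are G, Bb, D. Stacked in thirds they read G–Bb–D, which is a minor triad on G.
G is the root of G minor; root in the bass means root position (figured bass 5/3).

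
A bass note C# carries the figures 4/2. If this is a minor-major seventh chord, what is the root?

D

The figures 4/2 mean the seventh of the chord is in the bass. If C# is the seventh of a minor-major seventh chord, the root is D (chord tones D–F–A–C#).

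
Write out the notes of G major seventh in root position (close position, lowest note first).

Spelling G major seventh: G–B–D–F#. In root position the root is bass, giving G, B, D, F# from the bottom.

G, B, D, F#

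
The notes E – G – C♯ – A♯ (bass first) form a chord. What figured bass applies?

The notes E, G, C#, A# stack in thirds as A#–C#–E–G — an A# diminished seventh chord. The bass E is the fifth, so this is second inversion: figured 4/3.

4/3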